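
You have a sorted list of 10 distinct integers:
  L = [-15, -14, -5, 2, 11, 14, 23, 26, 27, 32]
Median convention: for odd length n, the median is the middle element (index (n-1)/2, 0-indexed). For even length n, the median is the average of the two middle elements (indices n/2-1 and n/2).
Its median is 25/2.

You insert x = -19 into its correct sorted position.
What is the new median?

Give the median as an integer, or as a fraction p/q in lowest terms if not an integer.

Answer: 11

Derivation:
Old list (sorted, length 10): [-15, -14, -5, 2, 11, 14, 23, 26, 27, 32]
Old median = 25/2
Insert x = -19
Old length even (10). Middle pair: indices 4,5 = 11,14.
New length odd (11). New median = single middle element.
x = -19: 0 elements are < x, 10 elements are > x.
New sorted list: [-19, -15, -14, -5, 2, 11, 14, 23, 26, 27, 32]
New median = 11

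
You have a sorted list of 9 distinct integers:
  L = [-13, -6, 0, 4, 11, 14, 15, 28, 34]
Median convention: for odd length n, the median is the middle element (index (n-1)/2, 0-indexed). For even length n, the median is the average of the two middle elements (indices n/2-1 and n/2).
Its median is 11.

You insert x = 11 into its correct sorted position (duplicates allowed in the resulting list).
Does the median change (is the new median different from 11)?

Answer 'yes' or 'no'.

Answer: no

Derivation:
Old median = 11
Insert x = 11
New median = 11
Changed? no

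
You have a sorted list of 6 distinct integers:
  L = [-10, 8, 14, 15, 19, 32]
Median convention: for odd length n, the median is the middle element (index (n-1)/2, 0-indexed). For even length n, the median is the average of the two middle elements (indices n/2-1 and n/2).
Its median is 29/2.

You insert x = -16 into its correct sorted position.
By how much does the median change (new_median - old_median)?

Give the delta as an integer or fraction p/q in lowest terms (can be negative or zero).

Old median = 29/2
After inserting x = -16: new sorted = [-16, -10, 8, 14, 15, 19, 32]
New median = 14
Delta = 14 - 29/2 = -1/2

Answer: -1/2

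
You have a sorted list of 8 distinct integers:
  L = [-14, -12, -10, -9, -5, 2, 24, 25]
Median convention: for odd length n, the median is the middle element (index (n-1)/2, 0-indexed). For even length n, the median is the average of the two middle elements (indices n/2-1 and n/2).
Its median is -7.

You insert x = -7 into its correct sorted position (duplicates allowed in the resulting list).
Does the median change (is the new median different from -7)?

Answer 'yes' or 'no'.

Answer: no

Derivation:
Old median = -7
Insert x = -7
New median = -7
Changed? no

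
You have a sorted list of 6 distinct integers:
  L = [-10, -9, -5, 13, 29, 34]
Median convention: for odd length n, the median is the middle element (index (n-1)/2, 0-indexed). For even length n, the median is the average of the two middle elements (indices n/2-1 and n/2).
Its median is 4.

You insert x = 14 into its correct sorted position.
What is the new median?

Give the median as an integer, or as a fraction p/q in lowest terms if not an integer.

Old list (sorted, length 6): [-10, -9, -5, 13, 29, 34]
Old median = 4
Insert x = 14
Old length even (6). Middle pair: indices 2,3 = -5,13.
New length odd (7). New median = single middle element.
x = 14: 4 elements are < x, 2 elements are > x.
New sorted list: [-10, -9, -5, 13, 14, 29, 34]
New median = 13

Answer: 13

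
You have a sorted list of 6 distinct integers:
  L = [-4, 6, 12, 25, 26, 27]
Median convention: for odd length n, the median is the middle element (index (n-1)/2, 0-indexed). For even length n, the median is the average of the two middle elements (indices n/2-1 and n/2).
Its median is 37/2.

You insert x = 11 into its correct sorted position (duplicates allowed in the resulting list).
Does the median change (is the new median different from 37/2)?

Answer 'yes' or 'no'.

Old median = 37/2
Insert x = 11
New median = 12
Changed? yes

Answer: yes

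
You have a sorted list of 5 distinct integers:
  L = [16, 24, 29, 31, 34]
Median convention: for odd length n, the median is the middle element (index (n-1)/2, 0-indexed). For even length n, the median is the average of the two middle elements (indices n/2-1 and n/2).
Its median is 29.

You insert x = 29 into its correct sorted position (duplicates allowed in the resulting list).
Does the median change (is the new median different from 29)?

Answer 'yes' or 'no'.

Old median = 29
Insert x = 29
New median = 29
Changed? no

Answer: no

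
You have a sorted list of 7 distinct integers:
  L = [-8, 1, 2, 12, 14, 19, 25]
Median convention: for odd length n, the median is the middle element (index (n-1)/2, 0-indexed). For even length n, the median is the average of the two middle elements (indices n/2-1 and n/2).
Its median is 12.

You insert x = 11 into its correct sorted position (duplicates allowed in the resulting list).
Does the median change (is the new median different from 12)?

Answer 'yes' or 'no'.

Old median = 12
Insert x = 11
New median = 23/2
Changed? yes

Answer: yes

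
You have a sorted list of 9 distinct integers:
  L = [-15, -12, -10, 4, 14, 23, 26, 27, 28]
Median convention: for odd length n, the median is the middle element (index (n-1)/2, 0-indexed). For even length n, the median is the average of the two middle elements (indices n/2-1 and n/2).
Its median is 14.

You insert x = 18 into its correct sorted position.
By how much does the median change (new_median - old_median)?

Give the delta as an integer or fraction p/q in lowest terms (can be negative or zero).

Old median = 14
After inserting x = 18: new sorted = [-15, -12, -10, 4, 14, 18, 23, 26, 27, 28]
New median = 16
Delta = 16 - 14 = 2

Answer: 2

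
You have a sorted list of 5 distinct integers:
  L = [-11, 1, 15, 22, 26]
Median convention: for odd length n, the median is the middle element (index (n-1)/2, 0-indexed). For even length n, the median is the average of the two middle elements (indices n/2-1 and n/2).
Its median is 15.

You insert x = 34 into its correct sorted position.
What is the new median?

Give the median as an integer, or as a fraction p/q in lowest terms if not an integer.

Answer: 37/2

Derivation:
Old list (sorted, length 5): [-11, 1, 15, 22, 26]
Old median = 15
Insert x = 34
Old length odd (5). Middle was index 2 = 15.
New length even (6). New median = avg of two middle elements.
x = 34: 5 elements are < x, 0 elements are > x.
New sorted list: [-11, 1, 15, 22, 26, 34]
New median = 37/2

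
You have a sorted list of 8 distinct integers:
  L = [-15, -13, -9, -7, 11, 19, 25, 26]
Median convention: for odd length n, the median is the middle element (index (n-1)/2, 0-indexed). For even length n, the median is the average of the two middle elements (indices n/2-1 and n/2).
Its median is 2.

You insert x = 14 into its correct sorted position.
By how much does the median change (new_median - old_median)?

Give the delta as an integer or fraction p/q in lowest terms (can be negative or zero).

Answer: 9

Derivation:
Old median = 2
After inserting x = 14: new sorted = [-15, -13, -9, -7, 11, 14, 19, 25, 26]
New median = 11
Delta = 11 - 2 = 9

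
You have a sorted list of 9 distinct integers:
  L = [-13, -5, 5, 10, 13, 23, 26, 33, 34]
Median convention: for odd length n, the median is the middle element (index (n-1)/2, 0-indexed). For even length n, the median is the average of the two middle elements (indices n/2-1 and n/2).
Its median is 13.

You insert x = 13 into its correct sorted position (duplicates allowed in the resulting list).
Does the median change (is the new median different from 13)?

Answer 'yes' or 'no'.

Answer: no

Derivation:
Old median = 13
Insert x = 13
New median = 13
Changed? no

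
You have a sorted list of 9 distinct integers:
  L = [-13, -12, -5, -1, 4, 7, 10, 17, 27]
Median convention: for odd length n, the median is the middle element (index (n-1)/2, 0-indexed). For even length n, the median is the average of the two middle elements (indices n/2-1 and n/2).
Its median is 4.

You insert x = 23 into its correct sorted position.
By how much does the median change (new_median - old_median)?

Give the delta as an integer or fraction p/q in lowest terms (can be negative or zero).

Answer: 3/2

Derivation:
Old median = 4
After inserting x = 23: new sorted = [-13, -12, -5, -1, 4, 7, 10, 17, 23, 27]
New median = 11/2
Delta = 11/2 - 4 = 3/2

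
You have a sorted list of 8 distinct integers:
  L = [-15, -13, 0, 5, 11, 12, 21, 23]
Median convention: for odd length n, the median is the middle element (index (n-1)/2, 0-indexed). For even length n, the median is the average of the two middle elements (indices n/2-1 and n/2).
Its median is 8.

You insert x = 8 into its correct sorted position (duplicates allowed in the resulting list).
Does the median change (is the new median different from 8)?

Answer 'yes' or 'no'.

Answer: no

Derivation:
Old median = 8
Insert x = 8
New median = 8
Changed? no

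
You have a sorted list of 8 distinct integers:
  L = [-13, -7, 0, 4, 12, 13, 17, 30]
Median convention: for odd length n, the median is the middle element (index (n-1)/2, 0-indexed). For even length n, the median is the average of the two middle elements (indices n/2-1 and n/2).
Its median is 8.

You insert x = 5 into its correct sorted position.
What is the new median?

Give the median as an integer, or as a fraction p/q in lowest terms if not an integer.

Old list (sorted, length 8): [-13, -7, 0, 4, 12, 13, 17, 30]
Old median = 8
Insert x = 5
Old length even (8). Middle pair: indices 3,4 = 4,12.
New length odd (9). New median = single middle element.
x = 5: 4 elements are < x, 4 elements are > x.
New sorted list: [-13, -7, 0, 4, 5, 12, 13, 17, 30]
New median = 5

Answer: 5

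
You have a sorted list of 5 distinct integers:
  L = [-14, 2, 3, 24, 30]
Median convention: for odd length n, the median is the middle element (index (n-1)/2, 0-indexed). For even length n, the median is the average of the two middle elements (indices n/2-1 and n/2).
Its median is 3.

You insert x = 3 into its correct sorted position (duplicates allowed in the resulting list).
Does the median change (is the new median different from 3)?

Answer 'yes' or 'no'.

Answer: no

Derivation:
Old median = 3
Insert x = 3
New median = 3
Changed? no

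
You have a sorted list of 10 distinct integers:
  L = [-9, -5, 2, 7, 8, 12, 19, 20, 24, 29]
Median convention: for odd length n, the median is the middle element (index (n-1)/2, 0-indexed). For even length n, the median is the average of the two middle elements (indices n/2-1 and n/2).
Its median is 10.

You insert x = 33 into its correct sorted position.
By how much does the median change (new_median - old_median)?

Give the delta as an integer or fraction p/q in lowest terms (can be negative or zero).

Old median = 10
After inserting x = 33: new sorted = [-9, -5, 2, 7, 8, 12, 19, 20, 24, 29, 33]
New median = 12
Delta = 12 - 10 = 2

Answer: 2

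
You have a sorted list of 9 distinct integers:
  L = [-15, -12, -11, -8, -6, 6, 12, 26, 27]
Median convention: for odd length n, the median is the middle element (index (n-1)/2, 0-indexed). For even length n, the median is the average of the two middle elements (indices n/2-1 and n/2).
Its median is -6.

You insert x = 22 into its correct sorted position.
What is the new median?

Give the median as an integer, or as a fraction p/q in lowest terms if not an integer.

Answer: 0

Derivation:
Old list (sorted, length 9): [-15, -12, -11, -8, -6, 6, 12, 26, 27]
Old median = -6
Insert x = 22
Old length odd (9). Middle was index 4 = -6.
New length even (10). New median = avg of two middle elements.
x = 22: 7 elements are < x, 2 elements are > x.
New sorted list: [-15, -12, -11, -8, -6, 6, 12, 22, 26, 27]
New median = 0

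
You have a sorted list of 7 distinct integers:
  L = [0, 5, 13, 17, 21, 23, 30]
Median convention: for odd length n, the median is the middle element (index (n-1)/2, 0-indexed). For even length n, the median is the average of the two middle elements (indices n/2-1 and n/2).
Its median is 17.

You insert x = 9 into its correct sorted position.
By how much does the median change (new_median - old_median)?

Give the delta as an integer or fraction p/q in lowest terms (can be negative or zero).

Answer: -2

Derivation:
Old median = 17
After inserting x = 9: new sorted = [0, 5, 9, 13, 17, 21, 23, 30]
New median = 15
Delta = 15 - 17 = -2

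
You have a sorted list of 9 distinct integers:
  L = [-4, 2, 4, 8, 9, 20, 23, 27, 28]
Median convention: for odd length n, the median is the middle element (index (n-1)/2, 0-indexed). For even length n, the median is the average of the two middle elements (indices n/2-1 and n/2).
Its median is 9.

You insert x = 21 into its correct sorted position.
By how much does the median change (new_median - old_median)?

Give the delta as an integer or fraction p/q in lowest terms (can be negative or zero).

Old median = 9
After inserting x = 21: new sorted = [-4, 2, 4, 8, 9, 20, 21, 23, 27, 28]
New median = 29/2
Delta = 29/2 - 9 = 11/2

Answer: 11/2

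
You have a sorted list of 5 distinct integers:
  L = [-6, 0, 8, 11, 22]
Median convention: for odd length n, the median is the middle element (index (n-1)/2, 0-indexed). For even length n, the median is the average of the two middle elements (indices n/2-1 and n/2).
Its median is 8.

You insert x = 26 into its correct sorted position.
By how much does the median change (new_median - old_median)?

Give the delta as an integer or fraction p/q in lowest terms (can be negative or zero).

Answer: 3/2

Derivation:
Old median = 8
After inserting x = 26: new sorted = [-6, 0, 8, 11, 22, 26]
New median = 19/2
Delta = 19/2 - 8 = 3/2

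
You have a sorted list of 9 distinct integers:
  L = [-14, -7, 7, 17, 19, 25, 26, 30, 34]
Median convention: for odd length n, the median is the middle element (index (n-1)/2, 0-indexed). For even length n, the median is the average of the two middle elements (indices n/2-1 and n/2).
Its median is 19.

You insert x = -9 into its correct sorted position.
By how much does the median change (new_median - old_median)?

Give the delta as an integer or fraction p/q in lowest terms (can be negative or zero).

Answer: -1

Derivation:
Old median = 19
After inserting x = -9: new sorted = [-14, -9, -7, 7, 17, 19, 25, 26, 30, 34]
New median = 18
Delta = 18 - 19 = -1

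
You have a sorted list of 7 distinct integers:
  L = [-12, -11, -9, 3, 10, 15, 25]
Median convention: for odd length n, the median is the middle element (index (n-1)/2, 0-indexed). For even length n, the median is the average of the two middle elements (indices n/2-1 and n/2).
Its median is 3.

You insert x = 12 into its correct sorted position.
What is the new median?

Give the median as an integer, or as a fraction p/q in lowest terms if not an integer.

Old list (sorted, length 7): [-12, -11, -9, 3, 10, 15, 25]
Old median = 3
Insert x = 12
Old length odd (7). Middle was index 3 = 3.
New length even (8). New median = avg of two middle elements.
x = 12: 5 elements are < x, 2 elements are > x.
New sorted list: [-12, -11, -9, 3, 10, 12, 15, 25]
New median = 13/2

Answer: 13/2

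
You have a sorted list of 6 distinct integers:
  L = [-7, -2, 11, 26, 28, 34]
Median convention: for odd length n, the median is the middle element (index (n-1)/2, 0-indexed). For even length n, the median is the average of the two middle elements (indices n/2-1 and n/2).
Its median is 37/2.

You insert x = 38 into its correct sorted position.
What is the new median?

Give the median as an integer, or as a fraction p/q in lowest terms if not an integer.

Answer: 26

Derivation:
Old list (sorted, length 6): [-7, -2, 11, 26, 28, 34]
Old median = 37/2
Insert x = 38
Old length even (6). Middle pair: indices 2,3 = 11,26.
New length odd (7). New median = single middle element.
x = 38: 6 elements are < x, 0 elements are > x.
New sorted list: [-7, -2, 11, 26, 28, 34, 38]
New median = 26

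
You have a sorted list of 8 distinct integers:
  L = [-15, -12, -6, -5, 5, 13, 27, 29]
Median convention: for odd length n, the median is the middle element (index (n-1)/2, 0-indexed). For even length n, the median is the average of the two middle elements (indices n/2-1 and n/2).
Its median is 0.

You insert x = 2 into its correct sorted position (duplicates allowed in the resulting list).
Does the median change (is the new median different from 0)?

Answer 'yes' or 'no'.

Old median = 0
Insert x = 2
New median = 2
Changed? yes

Answer: yes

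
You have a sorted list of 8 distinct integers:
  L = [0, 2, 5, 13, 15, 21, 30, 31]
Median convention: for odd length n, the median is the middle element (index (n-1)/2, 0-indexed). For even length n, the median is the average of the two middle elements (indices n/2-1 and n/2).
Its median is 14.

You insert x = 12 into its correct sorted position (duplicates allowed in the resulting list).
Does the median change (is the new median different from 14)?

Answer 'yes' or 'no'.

Old median = 14
Insert x = 12
New median = 13
Changed? yes

Answer: yes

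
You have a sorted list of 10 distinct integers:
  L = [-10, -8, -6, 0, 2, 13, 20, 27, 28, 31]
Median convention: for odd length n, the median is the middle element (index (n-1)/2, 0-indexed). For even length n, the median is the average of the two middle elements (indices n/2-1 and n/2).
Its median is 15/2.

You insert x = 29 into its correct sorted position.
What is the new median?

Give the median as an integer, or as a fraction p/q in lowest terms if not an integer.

Old list (sorted, length 10): [-10, -8, -6, 0, 2, 13, 20, 27, 28, 31]
Old median = 15/2
Insert x = 29
Old length even (10). Middle pair: indices 4,5 = 2,13.
New length odd (11). New median = single middle element.
x = 29: 9 elements are < x, 1 elements are > x.
New sorted list: [-10, -8, -6, 0, 2, 13, 20, 27, 28, 29, 31]
New median = 13

Answer: 13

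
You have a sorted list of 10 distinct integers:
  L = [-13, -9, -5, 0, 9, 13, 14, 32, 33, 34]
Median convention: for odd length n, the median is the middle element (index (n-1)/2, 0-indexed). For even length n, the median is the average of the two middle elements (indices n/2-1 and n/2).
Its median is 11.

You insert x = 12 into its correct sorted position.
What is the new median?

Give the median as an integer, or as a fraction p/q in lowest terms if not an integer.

Answer: 12

Derivation:
Old list (sorted, length 10): [-13, -9, -5, 0, 9, 13, 14, 32, 33, 34]
Old median = 11
Insert x = 12
Old length even (10). Middle pair: indices 4,5 = 9,13.
New length odd (11). New median = single middle element.
x = 12: 5 elements are < x, 5 elements are > x.
New sorted list: [-13, -9, -5, 0, 9, 12, 13, 14, 32, 33, 34]
New median = 12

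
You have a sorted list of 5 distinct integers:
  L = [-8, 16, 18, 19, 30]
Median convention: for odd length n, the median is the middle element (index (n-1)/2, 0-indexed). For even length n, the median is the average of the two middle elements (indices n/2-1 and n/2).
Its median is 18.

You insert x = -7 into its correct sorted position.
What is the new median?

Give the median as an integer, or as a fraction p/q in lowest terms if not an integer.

Answer: 17

Derivation:
Old list (sorted, length 5): [-8, 16, 18, 19, 30]
Old median = 18
Insert x = -7
Old length odd (5). Middle was index 2 = 18.
New length even (6). New median = avg of two middle elements.
x = -7: 1 elements are < x, 4 elements are > x.
New sorted list: [-8, -7, 16, 18, 19, 30]
New median = 17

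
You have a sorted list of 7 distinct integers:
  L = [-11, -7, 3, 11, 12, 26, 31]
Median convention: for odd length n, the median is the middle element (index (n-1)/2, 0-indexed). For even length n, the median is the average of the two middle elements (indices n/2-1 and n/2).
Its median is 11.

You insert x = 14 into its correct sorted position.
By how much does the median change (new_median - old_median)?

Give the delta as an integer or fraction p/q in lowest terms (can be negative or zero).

Old median = 11
After inserting x = 14: new sorted = [-11, -7, 3, 11, 12, 14, 26, 31]
New median = 23/2
Delta = 23/2 - 11 = 1/2

Answer: 1/2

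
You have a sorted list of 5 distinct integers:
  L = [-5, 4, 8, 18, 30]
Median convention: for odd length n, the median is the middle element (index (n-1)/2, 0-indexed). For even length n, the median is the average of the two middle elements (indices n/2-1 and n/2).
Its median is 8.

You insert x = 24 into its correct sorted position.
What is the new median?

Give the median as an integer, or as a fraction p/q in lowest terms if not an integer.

Answer: 13

Derivation:
Old list (sorted, length 5): [-5, 4, 8, 18, 30]
Old median = 8
Insert x = 24
Old length odd (5). Middle was index 2 = 8.
New length even (6). New median = avg of two middle elements.
x = 24: 4 elements are < x, 1 elements are > x.
New sorted list: [-5, 4, 8, 18, 24, 30]
New median = 13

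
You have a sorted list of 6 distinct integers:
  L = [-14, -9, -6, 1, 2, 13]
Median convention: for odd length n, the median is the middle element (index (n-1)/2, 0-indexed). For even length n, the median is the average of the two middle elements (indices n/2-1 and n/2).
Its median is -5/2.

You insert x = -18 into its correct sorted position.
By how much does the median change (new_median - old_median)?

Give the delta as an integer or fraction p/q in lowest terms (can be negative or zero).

Answer: -7/2

Derivation:
Old median = -5/2
After inserting x = -18: new sorted = [-18, -14, -9, -6, 1, 2, 13]
New median = -6
Delta = -6 - -5/2 = -7/2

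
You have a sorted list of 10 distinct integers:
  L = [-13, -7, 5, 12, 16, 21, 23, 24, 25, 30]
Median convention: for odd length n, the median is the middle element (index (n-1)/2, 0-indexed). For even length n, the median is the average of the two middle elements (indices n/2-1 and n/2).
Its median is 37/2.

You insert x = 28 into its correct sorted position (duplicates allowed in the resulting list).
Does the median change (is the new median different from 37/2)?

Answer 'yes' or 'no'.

Answer: yes

Derivation:
Old median = 37/2
Insert x = 28
New median = 21
Changed? yes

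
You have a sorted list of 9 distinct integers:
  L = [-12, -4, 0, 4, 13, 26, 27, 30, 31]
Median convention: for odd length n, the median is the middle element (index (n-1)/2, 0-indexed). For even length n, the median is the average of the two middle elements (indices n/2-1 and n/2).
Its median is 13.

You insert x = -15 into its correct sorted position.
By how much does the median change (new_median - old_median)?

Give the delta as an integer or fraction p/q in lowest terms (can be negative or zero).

Old median = 13
After inserting x = -15: new sorted = [-15, -12, -4, 0, 4, 13, 26, 27, 30, 31]
New median = 17/2
Delta = 17/2 - 13 = -9/2

Answer: -9/2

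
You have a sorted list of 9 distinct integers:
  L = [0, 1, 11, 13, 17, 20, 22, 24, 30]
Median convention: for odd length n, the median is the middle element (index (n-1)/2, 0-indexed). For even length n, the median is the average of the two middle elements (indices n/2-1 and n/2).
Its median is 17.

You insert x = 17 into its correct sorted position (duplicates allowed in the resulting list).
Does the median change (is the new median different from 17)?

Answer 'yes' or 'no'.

Answer: no

Derivation:
Old median = 17
Insert x = 17
New median = 17
Changed? no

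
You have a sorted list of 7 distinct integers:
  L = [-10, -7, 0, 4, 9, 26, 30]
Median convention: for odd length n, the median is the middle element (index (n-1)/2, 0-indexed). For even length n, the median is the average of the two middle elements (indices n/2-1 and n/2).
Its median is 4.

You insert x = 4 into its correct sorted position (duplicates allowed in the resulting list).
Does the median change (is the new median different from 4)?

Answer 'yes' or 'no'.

Answer: no

Derivation:
Old median = 4
Insert x = 4
New median = 4
Changed? no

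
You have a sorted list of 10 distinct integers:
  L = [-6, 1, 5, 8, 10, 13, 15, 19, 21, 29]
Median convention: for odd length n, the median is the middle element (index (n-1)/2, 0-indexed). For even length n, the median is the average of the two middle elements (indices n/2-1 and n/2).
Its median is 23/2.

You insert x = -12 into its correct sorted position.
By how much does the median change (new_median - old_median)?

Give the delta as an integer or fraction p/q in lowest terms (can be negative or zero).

Answer: -3/2

Derivation:
Old median = 23/2
After inserting x = -12: new sorted = [-12, -6, 1, 5, 8, 10, 13, 15, 19, 21, 29]
New median = 10
Delta = 10 - 23/2 = -3/2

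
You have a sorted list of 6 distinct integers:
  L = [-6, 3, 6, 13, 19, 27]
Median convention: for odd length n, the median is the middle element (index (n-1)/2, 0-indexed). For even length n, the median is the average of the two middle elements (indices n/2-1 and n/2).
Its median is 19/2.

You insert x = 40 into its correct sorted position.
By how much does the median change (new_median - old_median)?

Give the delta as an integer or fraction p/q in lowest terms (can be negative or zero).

Answer: 7/2

Derivation:
Old median = 19/2
After inserting x = 40: new sorted = [-6, 3, 6, 13, 19, 27, 40]
New median = 13
Delta = 13 - 19/2 = 7/2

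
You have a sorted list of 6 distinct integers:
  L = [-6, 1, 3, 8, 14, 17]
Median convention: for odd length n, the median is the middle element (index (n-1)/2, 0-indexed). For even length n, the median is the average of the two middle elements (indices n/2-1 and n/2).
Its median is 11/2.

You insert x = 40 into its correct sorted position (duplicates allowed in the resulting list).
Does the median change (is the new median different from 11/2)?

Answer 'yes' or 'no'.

Answer: yes

Derivation:
Old median = 11/2
Insert x = 40
New median = 8
Changed? yes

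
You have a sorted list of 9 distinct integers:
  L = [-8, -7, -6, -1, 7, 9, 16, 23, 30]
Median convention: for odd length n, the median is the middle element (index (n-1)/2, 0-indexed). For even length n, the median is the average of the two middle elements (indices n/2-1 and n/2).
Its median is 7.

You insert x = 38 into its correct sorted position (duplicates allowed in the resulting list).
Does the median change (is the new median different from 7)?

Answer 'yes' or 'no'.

Answer: yes

Derivation:
Old median = 7
Insert x = 38
New median = 8
Changed? yes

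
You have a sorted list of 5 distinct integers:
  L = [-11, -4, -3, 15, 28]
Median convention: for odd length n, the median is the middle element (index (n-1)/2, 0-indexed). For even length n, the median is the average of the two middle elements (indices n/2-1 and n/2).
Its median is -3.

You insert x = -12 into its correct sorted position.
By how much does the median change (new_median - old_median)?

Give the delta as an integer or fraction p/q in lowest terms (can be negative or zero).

Old median = -3
After inserting x = -12: new sorted = [-12, -11, -4, -3, 15, 28]
New median = -7/2
Delta = -7/2 - -3 = -1/2

Answer: -1/2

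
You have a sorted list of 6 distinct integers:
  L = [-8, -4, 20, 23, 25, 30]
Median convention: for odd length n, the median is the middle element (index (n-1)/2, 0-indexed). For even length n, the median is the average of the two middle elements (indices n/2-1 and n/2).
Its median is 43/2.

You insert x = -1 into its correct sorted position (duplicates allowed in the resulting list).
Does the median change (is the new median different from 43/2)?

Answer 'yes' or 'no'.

Answer: yes

Derivation:
Old median = 43/2
Insert x = -1
New median = 20
Changed? yes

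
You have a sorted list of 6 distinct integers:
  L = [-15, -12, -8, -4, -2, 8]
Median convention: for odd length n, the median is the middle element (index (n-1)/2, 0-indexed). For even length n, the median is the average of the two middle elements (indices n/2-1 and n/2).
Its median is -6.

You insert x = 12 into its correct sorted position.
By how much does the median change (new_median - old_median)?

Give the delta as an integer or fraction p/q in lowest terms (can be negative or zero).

Old median = -6
After inserting x = 12: new sorted = [-15, -12, -8, -4, -2, 8, 12]
New median = -4
Delta = -4 - -6 = 2

Answer: 2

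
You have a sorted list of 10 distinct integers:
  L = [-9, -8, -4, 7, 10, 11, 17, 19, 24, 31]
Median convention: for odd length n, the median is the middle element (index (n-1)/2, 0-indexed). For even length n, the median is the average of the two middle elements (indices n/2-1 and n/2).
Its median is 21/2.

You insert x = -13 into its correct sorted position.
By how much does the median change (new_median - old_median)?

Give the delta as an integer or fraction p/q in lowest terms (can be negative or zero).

Old median = 21/2
After inserting x = -13: new sorted = [-13, -9, -8, -4, 7, 10, 11, 17, 19, 24, 31]
New median = 10
Delta = 10 - 21/2 = -1/2

Answer: -1/2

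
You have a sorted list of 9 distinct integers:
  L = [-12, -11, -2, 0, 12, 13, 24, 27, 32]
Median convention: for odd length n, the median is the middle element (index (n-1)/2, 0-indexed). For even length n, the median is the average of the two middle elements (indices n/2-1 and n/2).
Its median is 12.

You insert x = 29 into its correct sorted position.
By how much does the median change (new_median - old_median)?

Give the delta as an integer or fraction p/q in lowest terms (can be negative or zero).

Answer: 1/2

Derivation:
Old median = 12
After inserting x = 29: new sorted = [-12, -11, -2, 0, 12, 13, 24, 27, 29, 32]
New median = 25/2
Delta = 25/2 - 12 = 1/2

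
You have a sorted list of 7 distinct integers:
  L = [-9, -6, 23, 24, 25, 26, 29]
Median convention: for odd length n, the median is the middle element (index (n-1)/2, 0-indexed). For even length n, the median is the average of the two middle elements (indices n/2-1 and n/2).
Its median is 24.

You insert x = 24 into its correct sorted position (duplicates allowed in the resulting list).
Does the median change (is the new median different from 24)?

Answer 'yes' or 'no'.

Old median = 24
Insert x = 24
New median = 24
Changed? no

Answer: no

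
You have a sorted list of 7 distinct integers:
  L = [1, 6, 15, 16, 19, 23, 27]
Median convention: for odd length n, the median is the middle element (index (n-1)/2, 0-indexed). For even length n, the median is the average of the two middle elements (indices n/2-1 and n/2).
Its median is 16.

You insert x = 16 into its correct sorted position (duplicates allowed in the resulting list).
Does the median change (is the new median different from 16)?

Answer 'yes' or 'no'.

Old median = 16
Insert x = 16
New median = 16
Changed? no

Answer: no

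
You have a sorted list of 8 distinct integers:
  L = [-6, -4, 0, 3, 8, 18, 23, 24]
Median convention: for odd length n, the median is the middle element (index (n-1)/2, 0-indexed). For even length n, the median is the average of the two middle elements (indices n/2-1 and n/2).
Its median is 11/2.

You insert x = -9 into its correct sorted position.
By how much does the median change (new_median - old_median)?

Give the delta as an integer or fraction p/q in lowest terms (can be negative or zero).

Answer: -5/2

Derivation:
Old median = 11/2
After inserting x = -9: new sorted = [-9, -6, -4, 0, 3, 8, 18, 23, 24]
New median = 3
Delta = 3 - 11/2 = -5/2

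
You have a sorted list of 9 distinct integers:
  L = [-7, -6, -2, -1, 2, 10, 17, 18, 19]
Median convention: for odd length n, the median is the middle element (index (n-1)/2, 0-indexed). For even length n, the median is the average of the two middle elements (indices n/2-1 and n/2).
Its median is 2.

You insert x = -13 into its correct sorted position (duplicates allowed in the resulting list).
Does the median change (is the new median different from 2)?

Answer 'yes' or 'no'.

Old median = 2
Insert x = -13
New median = 1/2
Changed? yes

Answer: yes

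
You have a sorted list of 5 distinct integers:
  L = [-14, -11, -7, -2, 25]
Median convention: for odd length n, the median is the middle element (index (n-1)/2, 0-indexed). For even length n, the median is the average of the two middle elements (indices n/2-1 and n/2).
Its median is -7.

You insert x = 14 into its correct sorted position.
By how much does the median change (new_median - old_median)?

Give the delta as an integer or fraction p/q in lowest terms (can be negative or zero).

Old median = -7
After inserting x = 14: new sorted = [-14, -11, -7, -2, 14, 25]
New median = -9/2
Delta = -9/2 - -7 = 5/2

Answer: 5/2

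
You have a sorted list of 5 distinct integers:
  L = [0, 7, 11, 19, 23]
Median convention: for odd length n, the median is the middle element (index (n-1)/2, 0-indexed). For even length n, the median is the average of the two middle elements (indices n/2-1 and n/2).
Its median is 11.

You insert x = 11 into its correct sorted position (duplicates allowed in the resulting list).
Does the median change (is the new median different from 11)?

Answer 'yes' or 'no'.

Answer: no

Derivation:
Old median = 11
Insert x = 11
New median = 11
Changed? no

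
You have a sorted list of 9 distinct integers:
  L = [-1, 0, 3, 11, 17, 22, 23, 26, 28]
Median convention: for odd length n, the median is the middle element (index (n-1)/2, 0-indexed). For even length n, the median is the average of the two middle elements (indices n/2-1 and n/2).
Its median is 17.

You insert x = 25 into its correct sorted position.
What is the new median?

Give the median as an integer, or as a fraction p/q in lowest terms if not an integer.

Answer: 39/2

Derivation:
Old list (sorted, length 9): [-1, 0, 3, 11, 17, 22, 23, 26, 28]
Old median = 17
Insert x = 25
Old length odd (9). Middle was index 4 = 17.
New length even (10). New median = avg of two middle elements.
x = 25: 7 elements are < x, 2 elements are > x.
New sorted list: [-1, 0, 3, 11, 17, 22, 23, 25, 26, 28]
New median = 39/2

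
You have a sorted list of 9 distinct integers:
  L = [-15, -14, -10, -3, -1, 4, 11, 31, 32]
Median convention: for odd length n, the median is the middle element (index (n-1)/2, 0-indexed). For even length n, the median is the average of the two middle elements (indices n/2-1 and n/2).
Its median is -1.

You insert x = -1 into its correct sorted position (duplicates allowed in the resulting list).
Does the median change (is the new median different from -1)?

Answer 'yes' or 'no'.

Old median = -1
Insert x = -1
New median = -1
Changed? no

Answer: no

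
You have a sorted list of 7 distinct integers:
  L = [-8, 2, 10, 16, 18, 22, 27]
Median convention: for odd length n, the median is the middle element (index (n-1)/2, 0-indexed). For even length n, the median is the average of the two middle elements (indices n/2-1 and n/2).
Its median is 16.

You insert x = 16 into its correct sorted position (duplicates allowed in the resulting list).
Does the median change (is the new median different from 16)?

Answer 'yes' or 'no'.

Old median = 16
Insert x = 16
New median = 16
Changed? no

Answer: no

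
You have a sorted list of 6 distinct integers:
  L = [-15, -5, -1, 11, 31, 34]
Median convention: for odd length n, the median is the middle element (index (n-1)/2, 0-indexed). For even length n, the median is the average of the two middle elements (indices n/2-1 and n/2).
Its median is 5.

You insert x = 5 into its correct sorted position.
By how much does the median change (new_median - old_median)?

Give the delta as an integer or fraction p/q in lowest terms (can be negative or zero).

Answer: 0

Derivation:
Old median = 5
After inserting x = 5: new sorted = [-15, -5, -1, 5, 11, 31, 34]
New median = 5
Delta = 5 - 5 = 0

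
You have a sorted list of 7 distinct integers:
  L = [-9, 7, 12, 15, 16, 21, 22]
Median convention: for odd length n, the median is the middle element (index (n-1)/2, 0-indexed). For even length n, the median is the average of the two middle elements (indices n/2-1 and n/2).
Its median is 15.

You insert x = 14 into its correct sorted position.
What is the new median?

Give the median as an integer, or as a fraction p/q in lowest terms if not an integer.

Answer: 29/2

Derivation:
Old list (sorted, length 7): [-9, 7, 12, 15, 16, 21, 22]
Old median = 15
Insert x = 14
Old length odd (7). Middle was index 3 = 15.
New length even (8). New median = avg of two middle elements.
x = 14: 3 elements are < x, 4 elements are > x.
New sorted list: [-9, 7, 12, 14, 15, 16, 21, 22]
New median = 29/2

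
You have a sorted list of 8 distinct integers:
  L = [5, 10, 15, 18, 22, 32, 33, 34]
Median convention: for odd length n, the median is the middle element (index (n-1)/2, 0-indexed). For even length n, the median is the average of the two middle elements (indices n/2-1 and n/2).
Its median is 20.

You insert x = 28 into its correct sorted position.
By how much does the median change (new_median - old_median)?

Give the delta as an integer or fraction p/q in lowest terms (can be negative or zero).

Answer: 2

Derivation:
Old median = 20
After inserting x = 28: new sorted = [5, 10, 15, 18, 22, 28, 32, 33, 34]
New median = 22
Delta = 22 - 20 = 2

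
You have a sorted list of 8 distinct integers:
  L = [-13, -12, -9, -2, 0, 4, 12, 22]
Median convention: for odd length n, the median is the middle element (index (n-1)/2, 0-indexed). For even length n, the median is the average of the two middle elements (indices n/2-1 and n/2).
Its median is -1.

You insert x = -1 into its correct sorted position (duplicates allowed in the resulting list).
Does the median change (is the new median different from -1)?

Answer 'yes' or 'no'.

Answer: no

Derivation:
Old median = -1
Insert x = -1
New median = -1
Changed? no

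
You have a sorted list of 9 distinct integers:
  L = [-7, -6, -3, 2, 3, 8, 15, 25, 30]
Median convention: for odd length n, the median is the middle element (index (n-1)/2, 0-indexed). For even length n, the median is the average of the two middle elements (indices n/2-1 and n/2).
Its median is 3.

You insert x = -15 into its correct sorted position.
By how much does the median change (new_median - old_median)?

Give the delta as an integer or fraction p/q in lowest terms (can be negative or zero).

Old median = 3
After inserting x = -15: new sorted = [-15, -7, -6, -3, 2, 3, 8, 15, 25, 30]
New median = 5/2
Delta = 5/2 - 3 = -1/2

Answer: -1/2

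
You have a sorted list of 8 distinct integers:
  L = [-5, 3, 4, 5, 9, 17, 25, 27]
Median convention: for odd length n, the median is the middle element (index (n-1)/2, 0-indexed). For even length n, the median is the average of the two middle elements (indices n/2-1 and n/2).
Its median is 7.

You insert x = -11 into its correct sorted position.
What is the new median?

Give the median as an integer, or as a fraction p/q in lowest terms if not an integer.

Old list (sorted, length 8): [-5, 3, 4, 5, 9, 17, 25, 27]
Old median = 7
Insert x = -11
Old length even (8). Middle pair: indices 3,4 = 5,9.
New length odd (9). New median = single middle element.
x = -11: 0 elements are < x, 8 elements are > x.
New sorted list: [-11, -5, 3, 4, 5, 9, 17, 25, 27]
New median = 5

Answer: 5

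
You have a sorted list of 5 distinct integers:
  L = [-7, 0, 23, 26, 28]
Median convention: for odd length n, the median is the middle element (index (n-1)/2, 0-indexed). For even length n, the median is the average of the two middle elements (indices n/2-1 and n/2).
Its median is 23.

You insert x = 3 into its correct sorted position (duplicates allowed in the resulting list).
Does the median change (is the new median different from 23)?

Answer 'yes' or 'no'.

Old median = 23
Insert x = 3
New median = 13
Changed? yes

Answer: yes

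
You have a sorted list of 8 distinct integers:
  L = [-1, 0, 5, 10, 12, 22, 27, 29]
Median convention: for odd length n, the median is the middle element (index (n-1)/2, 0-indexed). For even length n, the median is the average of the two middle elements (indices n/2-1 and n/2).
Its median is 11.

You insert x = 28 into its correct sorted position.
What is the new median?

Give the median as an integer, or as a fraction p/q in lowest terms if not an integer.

Old list (sorted, length 8): [-1, 0, 5, 10, 12, 22, 27, 29]
Old median = 11
Insert x = 28
Old length even (8). Middle pair: indices 3,4 = 10,12.
New length odd (9). New median = single middle element.
x = 28: 7 elements are < x, 1 elements are > x.
New sorted list: [-1, 0, 5, 10, 12, 22, 27, 28, 29]
New median = 12

Answer: 12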